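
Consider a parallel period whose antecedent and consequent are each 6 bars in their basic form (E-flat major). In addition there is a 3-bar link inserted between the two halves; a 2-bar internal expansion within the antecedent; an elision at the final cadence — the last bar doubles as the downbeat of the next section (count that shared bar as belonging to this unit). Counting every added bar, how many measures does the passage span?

Basic parallel period: 6 + 6 = 12 bars.
12 (basic form) + 3 (link) + 2 (internal expansion) = 17.
The elision shares a bar with the next section but does not change this unit's count.

17 measures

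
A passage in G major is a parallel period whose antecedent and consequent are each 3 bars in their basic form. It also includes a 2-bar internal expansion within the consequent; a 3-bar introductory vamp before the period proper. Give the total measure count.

Basic parallel period: 3 + 3 = 6 bars.
6 (basic form) + 2 (internal expansion) + 3 (introduction) = 11.

11 measures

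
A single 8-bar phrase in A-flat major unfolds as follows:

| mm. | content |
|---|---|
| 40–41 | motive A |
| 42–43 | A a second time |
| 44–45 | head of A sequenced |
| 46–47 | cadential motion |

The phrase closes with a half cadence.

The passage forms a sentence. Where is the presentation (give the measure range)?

measures 40–43

The presentation of a sentence is the basic idea (mm. 40-41) plus its repetition (bars 42–43); the presentation is therefore bars 40–43.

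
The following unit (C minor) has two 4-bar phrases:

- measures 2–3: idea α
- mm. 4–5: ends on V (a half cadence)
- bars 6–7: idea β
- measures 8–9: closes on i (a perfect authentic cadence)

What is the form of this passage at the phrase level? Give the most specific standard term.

Phrase 1 ends with a half cadence (weaker) and phrase 2 with a perfect authentic cadence (stronger): antecedent + consequent = a period.
The two phrases open with different material (α / β), so the period is contrasting.

contrasting period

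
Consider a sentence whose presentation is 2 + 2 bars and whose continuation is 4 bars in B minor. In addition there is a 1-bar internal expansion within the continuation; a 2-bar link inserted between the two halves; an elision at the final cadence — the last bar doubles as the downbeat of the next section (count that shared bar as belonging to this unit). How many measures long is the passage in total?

Basic sentence: 2 + 2 + 4 = 8 bars.
8 (basic form) + 1 (internal expansion) + 2 (link) = 11.
The elision shares a bar with the next section but does not change this unit's count.

11 measures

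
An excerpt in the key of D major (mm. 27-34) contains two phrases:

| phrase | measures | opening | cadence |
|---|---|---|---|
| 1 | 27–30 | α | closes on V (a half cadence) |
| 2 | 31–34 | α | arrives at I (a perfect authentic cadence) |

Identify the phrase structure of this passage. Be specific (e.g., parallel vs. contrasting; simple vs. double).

Phrase 1 ends with a half cadence (weaker) and phrase 2 with a perfect authentic cadence (stronger): antecedent + consequent = a period.
The two phrases open with the same material (α / α), so the period is parallel.

parallel period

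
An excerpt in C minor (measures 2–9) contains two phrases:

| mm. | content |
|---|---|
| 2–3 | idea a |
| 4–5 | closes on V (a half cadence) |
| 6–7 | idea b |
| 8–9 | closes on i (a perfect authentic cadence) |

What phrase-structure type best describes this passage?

contrasting period

Phrase 1 ends with a half cadence (weaker) and phrase 2 with a perfect authentic cadence (stronger): antecedent + consequent = a period.
The two phrases open with different material (a / b), so the period is contrasting.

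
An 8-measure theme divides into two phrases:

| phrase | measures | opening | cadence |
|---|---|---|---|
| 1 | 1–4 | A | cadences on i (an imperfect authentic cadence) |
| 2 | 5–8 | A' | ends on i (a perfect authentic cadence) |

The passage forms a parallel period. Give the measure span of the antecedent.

measures 1–4

The antecedent is the phrase ending with the weaker cadence (imperfect authentic cadence, phrase 1) and the consequent the one ending more conclusively (perfect authentic cadence, phrase 2); the antecedent is mm. 1–4.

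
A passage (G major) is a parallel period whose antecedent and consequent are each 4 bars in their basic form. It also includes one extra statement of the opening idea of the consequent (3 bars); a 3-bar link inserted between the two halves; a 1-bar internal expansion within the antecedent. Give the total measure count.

Basic parallel period: 4 + 4 = 8 bars.
8 (basic form) + 3 (extra statement) + 3 (link) + 1 (internal expansion) = 15.

15 measures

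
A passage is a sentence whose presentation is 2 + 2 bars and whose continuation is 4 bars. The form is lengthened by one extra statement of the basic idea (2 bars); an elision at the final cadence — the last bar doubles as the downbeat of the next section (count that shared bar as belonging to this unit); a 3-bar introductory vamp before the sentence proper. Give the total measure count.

13 measures

Basic sentence: 2 + 2 + 4 = 8 bars.
8 (basic form) + 2 (extra statement) + 3 (introduction) = 13.
The elision shares a bar with the next section but does not change this unit's count.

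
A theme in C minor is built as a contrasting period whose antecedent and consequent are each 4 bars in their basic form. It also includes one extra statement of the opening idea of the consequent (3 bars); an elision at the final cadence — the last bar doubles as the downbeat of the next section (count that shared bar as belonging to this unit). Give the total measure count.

Basic contrasting period: 4 + 4 = 8 bars.
8 (basic form) + 3 (extra statement) = 11.
The elision shares a bar with the next section but does not change this unit's count.

11 measures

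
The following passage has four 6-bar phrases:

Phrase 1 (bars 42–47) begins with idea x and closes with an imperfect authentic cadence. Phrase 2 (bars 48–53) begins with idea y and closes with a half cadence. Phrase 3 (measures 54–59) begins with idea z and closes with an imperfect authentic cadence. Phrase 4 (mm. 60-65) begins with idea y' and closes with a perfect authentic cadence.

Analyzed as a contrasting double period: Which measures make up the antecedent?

measures 42–53

In a double period the four phrases pair into a large antecedent (phrases 1–2, ending half cadence) and a large consequent (phrases 3–4, ending perfect authentic cadence). The antecedent spans mm. 42–53.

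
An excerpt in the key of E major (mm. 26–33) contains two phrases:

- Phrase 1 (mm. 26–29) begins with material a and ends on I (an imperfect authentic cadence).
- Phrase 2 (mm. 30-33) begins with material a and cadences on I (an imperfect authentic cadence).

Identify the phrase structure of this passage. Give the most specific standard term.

Both phrases have the same opening (a) and the same cadence (imperfect authentic cadence): the second is a restatement, not a consequent, so this is a repeated phrase rather than a period.

repeated phrase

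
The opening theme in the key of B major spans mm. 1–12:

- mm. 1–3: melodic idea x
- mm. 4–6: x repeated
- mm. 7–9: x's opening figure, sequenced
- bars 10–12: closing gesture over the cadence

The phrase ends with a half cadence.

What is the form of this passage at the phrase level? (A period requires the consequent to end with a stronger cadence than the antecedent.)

Basic idea (bars 1–3) + its repetition (mm. 4–6) form the presentation; fragmentation and cadence (mm. 7-12) form the continuation — the 12-bar whole is a sentence.

sentence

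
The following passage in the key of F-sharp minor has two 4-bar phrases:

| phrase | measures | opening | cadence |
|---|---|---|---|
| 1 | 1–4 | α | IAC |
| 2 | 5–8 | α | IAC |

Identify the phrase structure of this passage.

repeated phrase

Both phrases have the same opening (α) and the same cadence (imperfect authentic cadence): the second is a restatement, not a consequent, so this is a repeated phrase rather than a period.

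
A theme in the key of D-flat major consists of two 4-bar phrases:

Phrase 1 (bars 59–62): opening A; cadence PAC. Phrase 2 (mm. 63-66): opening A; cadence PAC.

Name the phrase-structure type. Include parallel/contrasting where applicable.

repeated phrase

Both phrases have the same opening (A) and the same cadence (perfect authentic cadence): the second is a restatement, not a consequent, so this is a repeated phrase rather than a period.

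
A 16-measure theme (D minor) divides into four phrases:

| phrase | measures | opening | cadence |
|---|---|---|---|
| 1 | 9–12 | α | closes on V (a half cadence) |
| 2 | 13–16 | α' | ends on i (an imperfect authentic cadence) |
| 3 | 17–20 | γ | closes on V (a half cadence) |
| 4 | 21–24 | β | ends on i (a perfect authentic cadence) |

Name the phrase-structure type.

contrasting double period

Four phrases in two halves: the first half (bars 9–16) ends with an imperfect authentic cadence, the second (bars 17–24) with a perfect authentic cadence — a large antecedent–consequent pair, i.e. a double period.
Phrase 3 begins with different material from phrase 1, making it contrasting.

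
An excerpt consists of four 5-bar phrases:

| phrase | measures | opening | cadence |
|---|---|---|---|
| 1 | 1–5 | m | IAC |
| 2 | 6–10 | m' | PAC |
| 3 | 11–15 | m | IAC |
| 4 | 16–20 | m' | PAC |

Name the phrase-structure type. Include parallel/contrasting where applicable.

repeated period

The cadence pattern IAC–PAC–IAC–PAC is weak–strong twice, and phrases 3–4 restate phrases 1–2: a period heard twice, not a double period (which would end weakly at phrase 2).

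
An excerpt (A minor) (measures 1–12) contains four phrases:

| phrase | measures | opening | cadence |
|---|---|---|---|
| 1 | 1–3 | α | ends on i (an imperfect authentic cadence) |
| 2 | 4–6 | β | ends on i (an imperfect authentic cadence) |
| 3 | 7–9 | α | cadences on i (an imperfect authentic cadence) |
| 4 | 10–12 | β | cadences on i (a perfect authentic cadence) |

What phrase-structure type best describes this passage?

parallel double period

Four phrases in two halves: the first half (bars 1-6) ends with an imperfect authentic cadence, the second (measures 7–12) with a perfect authentic cadence — a large antecedent–consequent pair, i.e. a double period.
Phrase 3 begins with the same material as phrase 1, making it parallel.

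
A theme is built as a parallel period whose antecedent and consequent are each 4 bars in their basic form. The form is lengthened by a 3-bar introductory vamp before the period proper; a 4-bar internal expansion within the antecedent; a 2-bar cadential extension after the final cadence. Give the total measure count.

Basic parallel period: 4 + 4 = 8 bars.
8 (basic form) + 3 (introduction) + 4 (internal expansion) + 2 (cadential extension) = 17.

17 measures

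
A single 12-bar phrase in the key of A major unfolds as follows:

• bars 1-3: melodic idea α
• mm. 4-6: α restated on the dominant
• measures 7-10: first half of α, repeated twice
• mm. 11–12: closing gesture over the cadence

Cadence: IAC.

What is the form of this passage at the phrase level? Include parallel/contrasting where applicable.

Basic idea (measures 1–3) + its repetition (bars 4-6) form the presentation; fragmentation and cadence (measures 7–12) form the continuation — the 12-bar whole is a sentence.

sentence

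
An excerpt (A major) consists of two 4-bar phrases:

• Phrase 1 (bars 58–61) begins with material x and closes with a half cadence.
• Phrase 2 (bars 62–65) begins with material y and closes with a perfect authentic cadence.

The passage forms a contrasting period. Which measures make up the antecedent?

The phrase ending with the weaker cadence (half cadence) is the antecedent; the one ending more conclusively (perfect authentic cadence) is the consequent. The antecedent is measures 58–61.

measures 58–61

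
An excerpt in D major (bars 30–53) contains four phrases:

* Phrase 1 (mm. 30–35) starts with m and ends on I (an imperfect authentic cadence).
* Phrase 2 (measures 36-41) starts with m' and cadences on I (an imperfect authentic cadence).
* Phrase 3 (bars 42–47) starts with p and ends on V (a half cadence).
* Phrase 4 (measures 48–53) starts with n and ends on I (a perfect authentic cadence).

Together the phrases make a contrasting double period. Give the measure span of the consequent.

measures 42–53

In a double period the first pair of phrases (ending imperfect authentic cadence) is the large antecedent and the second pair (ending perfect authentic cadence) is the large consequent; the consequent is measures 42–53.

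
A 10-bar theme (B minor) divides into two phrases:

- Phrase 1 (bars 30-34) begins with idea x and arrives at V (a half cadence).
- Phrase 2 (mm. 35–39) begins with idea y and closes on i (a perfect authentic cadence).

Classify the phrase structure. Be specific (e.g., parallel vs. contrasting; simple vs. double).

Phrase 1 ends with a half cadence (weaker) and phrase 2 with a perfect authentic cadence (stronger): antecedent + consequent = a period.
The two phrases open with different material (x / y), so the period is contrasting.

contrasting period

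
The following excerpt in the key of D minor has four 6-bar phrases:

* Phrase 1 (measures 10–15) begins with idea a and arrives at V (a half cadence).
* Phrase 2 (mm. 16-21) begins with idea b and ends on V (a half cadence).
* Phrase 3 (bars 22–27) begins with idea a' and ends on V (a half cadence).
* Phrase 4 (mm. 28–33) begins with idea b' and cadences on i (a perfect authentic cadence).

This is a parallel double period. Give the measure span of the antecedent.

In a double period the first pair of phrases (ending half cadence) is the large antecedent and the second pair (ending perfect authentic cadence) is the large consequent; the antecedent is measures 10–21.

measures 10–21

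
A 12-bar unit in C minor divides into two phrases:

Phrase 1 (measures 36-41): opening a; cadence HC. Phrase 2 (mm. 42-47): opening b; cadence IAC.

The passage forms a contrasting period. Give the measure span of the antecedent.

The phrase ending with the weaker cadence (half cadence) is the antecedent; the one ending more conclusively (imperfect authentic cadence) is the consequent. The antecedent is measures 36–41.

measures 36–41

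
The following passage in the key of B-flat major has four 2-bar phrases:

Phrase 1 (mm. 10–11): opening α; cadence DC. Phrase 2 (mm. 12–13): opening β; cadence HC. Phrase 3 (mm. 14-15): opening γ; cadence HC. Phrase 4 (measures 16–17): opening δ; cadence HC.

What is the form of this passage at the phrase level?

Phrase 4 ends with a half cadence, no stronger than phrase 2's half cadence, so the four phrases do not form a double period; nor do phrases 3–4 duplicate 1–2, so it is not a repeated period. With no phrase reaching a conclusive cadence, the passage is a phrase group.

phrase group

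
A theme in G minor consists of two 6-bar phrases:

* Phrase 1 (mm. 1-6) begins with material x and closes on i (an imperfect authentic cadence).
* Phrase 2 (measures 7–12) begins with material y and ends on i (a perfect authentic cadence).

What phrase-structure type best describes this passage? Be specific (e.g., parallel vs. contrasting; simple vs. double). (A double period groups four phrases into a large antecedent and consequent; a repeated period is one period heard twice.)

Phrase 1 ends with an imperfect authentic cadence (weaker) and phrase 2 with a perfect authentic cadence (stronger): antecedent + consequent = a period.
The two phrases open with different material (x / y), so the period is contrasting.

contrasting period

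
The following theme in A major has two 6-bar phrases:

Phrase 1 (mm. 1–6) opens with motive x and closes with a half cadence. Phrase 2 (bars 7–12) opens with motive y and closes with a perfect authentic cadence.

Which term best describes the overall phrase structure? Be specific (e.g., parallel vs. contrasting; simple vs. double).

Phrase 1 ends with a half cadence (weaker) and phrase 2 with a perfect authentic cadence (stronger): antecedent + consequent = a period.
The two phrases open with different material (x / y), so the period is contrasting.

contrasting period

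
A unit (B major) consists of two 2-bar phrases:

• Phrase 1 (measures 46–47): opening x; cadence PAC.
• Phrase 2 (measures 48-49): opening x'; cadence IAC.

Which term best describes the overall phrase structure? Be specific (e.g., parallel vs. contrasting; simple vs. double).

phrase group

The second phrase closes with an imperfect authentic cadence, which is not stronger than the first phrase's perfect authentic cadence; without a weak→strong cadential pair there is no antecedent–consequent relationship, so this is a phrase group rather than a period.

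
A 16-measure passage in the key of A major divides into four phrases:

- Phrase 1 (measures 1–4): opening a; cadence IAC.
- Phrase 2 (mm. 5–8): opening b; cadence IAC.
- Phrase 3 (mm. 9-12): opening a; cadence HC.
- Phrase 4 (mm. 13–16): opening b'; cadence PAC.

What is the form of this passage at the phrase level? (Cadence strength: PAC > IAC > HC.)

Four phrases in two halves: the first half (bars 1-8) ends with an imperfect authentic cadence, the second (bars 9-16) with a perfect authentic cadence — a large antecedent–consequent pair, i.e. a double period.
Phrase 3 begins with the same material as phrase 1, making it parallel.

parallel double period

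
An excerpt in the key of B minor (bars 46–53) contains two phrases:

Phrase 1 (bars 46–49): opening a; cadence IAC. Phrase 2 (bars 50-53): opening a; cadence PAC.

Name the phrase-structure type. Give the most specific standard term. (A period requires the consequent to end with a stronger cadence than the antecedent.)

Phrase 1 ends with an imperfect authentic cadence (weaker) and phrase 2 with a perfect authentic cadence (stronger): antecedent + consequent = a period.
The two phrases open with the same material (a / a), so the period is parallel.

parallel period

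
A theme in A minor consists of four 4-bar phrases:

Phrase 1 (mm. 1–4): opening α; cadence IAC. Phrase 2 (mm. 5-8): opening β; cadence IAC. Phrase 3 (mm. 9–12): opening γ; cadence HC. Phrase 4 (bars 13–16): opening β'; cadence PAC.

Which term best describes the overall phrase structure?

contrasting double period

Four phrases in two halves: the first half (mm. 1–8) ends with an imperfect authentic cadence, the second (bars 9–16) with a perfect authentic cadence — a large antecedent–consequent pair, i.e. a double period.
Phrase 3 begins with different material from phrase 1, making it contrasting.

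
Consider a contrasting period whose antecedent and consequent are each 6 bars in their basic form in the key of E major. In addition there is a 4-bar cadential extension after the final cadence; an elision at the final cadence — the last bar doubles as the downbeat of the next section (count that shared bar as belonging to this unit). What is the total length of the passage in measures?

16 measures

Basic contrasting period: 6 + 6 = 12 bars.
12 (basic form) + 4 (cadential extension) = 16.
The elision shares a bar with the next section but does not change this unit's count.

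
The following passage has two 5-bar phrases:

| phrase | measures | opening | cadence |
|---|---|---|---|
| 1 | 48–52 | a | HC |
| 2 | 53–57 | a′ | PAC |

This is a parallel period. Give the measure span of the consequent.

measures 53–57

The phrase ending with the weaker cadence (half cadence) is the antecedent; the one ending more conclusively (perfect authentic cadence) is the consequent. The consequent is measures 53–57.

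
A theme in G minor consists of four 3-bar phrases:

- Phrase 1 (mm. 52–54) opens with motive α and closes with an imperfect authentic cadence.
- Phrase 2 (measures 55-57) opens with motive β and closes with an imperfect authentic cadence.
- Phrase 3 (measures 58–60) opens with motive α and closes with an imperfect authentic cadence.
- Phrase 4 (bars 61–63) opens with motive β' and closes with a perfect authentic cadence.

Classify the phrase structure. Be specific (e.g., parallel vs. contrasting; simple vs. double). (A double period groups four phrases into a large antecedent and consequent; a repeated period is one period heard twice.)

parallel double period

Four phrases in two halves: the first half (measures 52–57) ends with an imperfect authentic cadence, the second (mm. 58-63) with a perfect authentic cadence — a large antecedent–consequent pair, i.e. a double period.
Phrase 3 begins with the same material as phrase 1, making it parallel.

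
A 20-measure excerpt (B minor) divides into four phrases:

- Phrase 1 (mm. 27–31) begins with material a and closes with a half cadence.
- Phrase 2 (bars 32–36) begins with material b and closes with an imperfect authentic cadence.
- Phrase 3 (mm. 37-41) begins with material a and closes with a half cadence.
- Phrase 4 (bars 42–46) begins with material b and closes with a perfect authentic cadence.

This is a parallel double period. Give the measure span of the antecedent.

measures 27–36

In a double period the first pair of phrases (ending imperfect authentic cadence) is the large antecedent and the second pair (ending perfect authentic cadence) is the large consequent; the antecedent is measures 27–36.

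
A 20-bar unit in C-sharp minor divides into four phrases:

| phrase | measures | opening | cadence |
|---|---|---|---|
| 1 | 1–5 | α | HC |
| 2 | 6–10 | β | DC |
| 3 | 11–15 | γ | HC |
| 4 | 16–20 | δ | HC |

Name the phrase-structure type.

Phrase 4 ends with a half cadence, no stronger than phrase 2's deceptive cadence, so the four phrases do not form a double period; nor do phrases 3–4 duplicate 1–2, so it is not a repeated period. With no phrase reaching a conclusive cadence, the passage is a phrase group.

phrase group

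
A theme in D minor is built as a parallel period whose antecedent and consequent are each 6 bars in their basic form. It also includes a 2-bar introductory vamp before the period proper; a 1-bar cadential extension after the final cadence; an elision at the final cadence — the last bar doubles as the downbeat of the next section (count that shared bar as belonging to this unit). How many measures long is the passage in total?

Basic parallel period: 6 + 6 = 12 bars.
12 (basic form) + 2 (introduction) + 1 (cadential extension) = 15.
The elision shares a bar with the next section but does not change this unit's count.

15 measures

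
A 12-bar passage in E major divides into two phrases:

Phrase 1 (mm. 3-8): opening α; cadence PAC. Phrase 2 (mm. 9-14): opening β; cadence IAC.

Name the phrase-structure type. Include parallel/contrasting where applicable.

phrase group

The second phrase closes with an imperfect authentic cadence, which is not stronger than the first phrase's perfect authentic cadence; without a weak→strong cadential pair there is no antecedent–consequent relationship, so this is a phrase group rather than a period.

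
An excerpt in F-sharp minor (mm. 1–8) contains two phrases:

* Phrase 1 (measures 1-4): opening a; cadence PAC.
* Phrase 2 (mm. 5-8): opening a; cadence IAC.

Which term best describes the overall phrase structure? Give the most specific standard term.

The second phrase closes with an imperfect authentic cadence, which is not stronger than the first phrase's perfect authentic cadence; without a weak→strong cadential pair there is no antecedent–consequent relationship, so this is a phrase group rather than a period.

phrase group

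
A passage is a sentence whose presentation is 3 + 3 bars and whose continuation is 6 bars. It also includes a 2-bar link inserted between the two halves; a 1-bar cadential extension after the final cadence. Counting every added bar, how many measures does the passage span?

Basic sentence: 3 + 3 + 6 = 12 bars.
12 (basic form) + 2 (link) + 1 (cadential extension) = 15.

15 measures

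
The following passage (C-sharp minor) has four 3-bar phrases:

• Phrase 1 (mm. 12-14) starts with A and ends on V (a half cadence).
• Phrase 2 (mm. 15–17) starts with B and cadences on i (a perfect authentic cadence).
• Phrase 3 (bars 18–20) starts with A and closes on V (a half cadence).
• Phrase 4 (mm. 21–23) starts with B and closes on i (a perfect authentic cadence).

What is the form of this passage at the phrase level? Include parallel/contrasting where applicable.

repeated period

The cadence pattern HC–PAC–HC–PAC is weak–strong twice, and phrases 3–4 restate phrases 1–2: a period heard twice, not a double period (which would end weakly at phrase 2).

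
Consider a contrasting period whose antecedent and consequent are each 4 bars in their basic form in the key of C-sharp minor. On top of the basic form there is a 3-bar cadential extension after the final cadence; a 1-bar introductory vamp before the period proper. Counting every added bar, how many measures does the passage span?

12 measures

Basic contrasting period: 4 + 4 = 8 bars.
8 (basic form) + 3 (cadential extension) + 1 (introduction) = 12.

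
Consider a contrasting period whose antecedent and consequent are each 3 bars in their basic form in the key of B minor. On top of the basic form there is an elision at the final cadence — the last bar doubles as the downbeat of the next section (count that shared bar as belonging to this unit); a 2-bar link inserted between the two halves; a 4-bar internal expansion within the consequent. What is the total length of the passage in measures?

12 measures

Basic contrasting period: 3 + 3 = 6 bars.
6 (basic form) + 2 (link) + 4 (internal expansion) = 12.
The elision shares a bar with the next section but does not change this unit's count.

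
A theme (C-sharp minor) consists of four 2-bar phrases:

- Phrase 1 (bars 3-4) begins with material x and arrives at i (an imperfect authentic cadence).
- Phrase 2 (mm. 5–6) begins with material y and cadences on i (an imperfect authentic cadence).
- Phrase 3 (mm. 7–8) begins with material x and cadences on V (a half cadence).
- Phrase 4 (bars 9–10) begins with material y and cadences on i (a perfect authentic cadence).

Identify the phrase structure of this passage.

Four phrases in two halves: the first half (measures 3–6) ends with an imperfect authentic cadence, the second (bars 7-10) with a perfect authentic cadence — a large antecedent–consequent pair, i.e. a double period.
Phrase 3 begins with the same material as phrase 1, making it parallel.

parallel double period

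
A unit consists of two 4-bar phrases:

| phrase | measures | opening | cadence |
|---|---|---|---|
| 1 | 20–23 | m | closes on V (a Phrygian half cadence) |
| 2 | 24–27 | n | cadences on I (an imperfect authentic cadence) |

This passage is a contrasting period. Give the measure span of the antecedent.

The antecedent is the phrase ending with the weaker cadence (Phrygian half cadence, phrase 1) and the consequent the one ending more conclusively (imperfect authentic cadence, phrase 2); the antecedent is bars 20–23.

measures 20–23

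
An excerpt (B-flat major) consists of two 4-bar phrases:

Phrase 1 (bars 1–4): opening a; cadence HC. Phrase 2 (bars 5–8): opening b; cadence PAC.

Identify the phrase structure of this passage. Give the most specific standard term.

Phrase 1 ends with a half cadence (weaker) and phrase 2 with a perfect authentic cadence (stronger): antecedent + consequent = a period.
The two phrases open with different material (a / b), so the period is contrasting.

contrasting period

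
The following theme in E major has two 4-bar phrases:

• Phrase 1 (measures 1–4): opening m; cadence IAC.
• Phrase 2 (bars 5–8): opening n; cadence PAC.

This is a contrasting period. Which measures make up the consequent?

The phrase ending with the weaker cadence (imperfect authentic cadence) is the antecedent; the one ending more conclusively (perfect authentic cadence) is the consequent. The consequent is measures 5–8.

measures 5–8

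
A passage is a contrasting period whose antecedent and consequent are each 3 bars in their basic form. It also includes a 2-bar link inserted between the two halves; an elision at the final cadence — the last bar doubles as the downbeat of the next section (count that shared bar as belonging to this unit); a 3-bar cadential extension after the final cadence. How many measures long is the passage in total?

11 measures

Basic contrasting period: 3 + 3 = 6 bars.
6 (basic form) + 2 (link) + 3 (cadential extension) = 11.
The elision shares a bar with the next section but does not change this unit's count.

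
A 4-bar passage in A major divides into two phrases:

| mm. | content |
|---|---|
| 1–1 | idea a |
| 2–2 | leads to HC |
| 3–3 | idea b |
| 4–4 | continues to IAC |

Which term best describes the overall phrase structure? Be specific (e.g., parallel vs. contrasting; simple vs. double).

contrasting period

Phrase 1 ends with a half cadence (weaker) and phrase 2 with an imperfect authentic cadence (stronger): antecedent + consequent = a period.
The two phrases open with different material (a / b), so the period is contrasting.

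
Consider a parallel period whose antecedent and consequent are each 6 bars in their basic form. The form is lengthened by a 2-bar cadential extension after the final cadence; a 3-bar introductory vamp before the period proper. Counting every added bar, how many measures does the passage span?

Basic parallel period: 6 + 6 = 12 bars.
12 (basic form) + 2 (cadential extension) + 3 (introduction) = 17.

17 measures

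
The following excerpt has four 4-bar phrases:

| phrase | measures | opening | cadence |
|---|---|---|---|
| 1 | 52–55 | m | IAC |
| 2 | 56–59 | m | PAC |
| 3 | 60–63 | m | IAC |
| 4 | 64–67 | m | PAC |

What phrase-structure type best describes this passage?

repeated period

The cadence pattern IAC–PAC–IAC–PAC is weak–strong twice, and phrases 3–4 restate phrases 1–2: a period heard twice, not a double period (which would end weakly at phrase 2).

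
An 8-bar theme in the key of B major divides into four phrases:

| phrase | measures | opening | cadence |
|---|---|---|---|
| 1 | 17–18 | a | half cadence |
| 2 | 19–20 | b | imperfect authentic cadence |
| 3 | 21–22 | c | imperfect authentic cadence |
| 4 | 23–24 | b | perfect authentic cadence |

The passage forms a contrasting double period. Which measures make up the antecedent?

In a double period the first pair of phrases (ending imperfect authentic cadence) is the large antecedent and the second pair (ending perfect authentic cadence) is the large consequent; the antecedent is measures 17–20.

measures 17–20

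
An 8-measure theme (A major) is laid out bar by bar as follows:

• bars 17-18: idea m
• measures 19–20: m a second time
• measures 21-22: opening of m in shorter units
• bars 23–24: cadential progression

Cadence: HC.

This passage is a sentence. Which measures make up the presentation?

measures 17–20

The presentation of a sentence is the basic idea (measures 17-18) plus its repetition (mm. 19–20); the presentation is therefore bars 17–20.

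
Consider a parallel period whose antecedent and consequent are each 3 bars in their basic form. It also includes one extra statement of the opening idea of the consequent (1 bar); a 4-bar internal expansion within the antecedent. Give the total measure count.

11 measures

Basic parallel period: 3 + 3 = 6 bars.
6 (basic form) + 1 (extra statement) + 4 (internal expansion) = 11.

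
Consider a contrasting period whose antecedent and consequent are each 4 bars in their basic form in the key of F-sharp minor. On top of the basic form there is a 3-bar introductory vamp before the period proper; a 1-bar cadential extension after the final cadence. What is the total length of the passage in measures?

Basic contrasting period: 4 + 4 = 8 bars.
8 (basic form) + 3 (introduction) + 1 (cadential extension) = 12.

12 measures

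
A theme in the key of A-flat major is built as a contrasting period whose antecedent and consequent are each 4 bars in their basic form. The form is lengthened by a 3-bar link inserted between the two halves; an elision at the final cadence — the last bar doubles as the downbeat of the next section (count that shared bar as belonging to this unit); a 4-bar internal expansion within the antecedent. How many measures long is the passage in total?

15 measures

Basic contrasting period: 4 + 4 = 8 bars.
8 (basic form) + 3 (link) + 4 (internal expansion) = 15.
The elision shares a bar with the next section but does not change this unit's count.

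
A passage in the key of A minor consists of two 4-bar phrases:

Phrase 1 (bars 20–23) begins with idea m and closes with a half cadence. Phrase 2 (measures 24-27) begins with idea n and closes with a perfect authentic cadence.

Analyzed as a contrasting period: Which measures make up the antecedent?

The antecedent is the phrase ending with the weaker cadence (half cadence, phrase 1) and the consequent the one ending more conclusively (perfect authentic cadence, phrase 2); the antecedent is measures 20–23.

measures 20–23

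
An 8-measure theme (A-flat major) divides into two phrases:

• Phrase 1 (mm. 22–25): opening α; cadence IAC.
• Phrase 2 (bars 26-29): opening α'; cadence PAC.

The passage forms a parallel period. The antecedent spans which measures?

The antecedent is the phrase ending with the weaker cadence (imperfect authentic cadence, phrase 1) and the consequent the one ending more conclusively (perfect authentic cadence, phrase 2); the antecedent is measures 22-25.

measures 22–25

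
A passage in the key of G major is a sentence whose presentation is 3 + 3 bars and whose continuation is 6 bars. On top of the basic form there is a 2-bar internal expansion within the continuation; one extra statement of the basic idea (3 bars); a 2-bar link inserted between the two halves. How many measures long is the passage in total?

Basic sentence: 3 + 3 + 6 = 12 bars.
12 (basic form) + 2 (internal expansion) + 3 (extra statement) + 2 (link) = 19.

19 measures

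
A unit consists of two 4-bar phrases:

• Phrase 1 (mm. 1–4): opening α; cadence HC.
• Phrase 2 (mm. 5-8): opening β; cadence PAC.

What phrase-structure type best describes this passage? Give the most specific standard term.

Phrase 1 ends with a half cadence (weaker) and phrase 2 with a perfect authentic cadence (stronger): antecedent + consequent = a period.
The two phrases open with different material (α / β), so the period is contrasting.

contrasting period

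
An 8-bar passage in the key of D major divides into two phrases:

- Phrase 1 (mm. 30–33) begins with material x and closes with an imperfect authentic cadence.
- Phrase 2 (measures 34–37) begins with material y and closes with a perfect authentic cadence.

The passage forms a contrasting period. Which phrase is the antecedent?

phrase 1

The phrase ending with the weaker cadence (imperfect authentic cadence) is the antecedent; the one ending more conclusively (perfect authentic cadence) is the consequent. The antecedent is phrase 1.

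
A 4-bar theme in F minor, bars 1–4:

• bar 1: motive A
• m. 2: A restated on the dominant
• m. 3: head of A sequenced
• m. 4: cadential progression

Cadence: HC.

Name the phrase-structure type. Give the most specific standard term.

Basic idea (m. 1) + its repetition (m. 2) form the presentation; fragmentation and cadence (bars 3-4) form the continuation — the 4-bar whole is a sentence.

sentence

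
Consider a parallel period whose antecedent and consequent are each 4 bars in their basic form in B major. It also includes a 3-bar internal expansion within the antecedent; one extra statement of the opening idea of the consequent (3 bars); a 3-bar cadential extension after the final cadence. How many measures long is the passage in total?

17 measures

Basic parallel period: 4 + 4 = 8 bars.
8 (basic form) + 3 (internal expansion) + 3 (extra statement) + 3 (cadential extension) = 17.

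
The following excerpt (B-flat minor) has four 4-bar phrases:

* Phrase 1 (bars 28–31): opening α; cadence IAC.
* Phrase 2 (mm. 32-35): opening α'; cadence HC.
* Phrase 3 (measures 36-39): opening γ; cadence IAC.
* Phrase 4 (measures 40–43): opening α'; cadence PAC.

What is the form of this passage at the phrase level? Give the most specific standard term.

contrasting double period

Four phrases in two halves: the first half (mm. 28–35) ends with a half cadence, the second (mm. 36-43) with a perfect authentic cadence — a large antecedent–consequent pair, i.e. a double period.
Phrase 3 begins with different material from phrase 1, making it contrasting.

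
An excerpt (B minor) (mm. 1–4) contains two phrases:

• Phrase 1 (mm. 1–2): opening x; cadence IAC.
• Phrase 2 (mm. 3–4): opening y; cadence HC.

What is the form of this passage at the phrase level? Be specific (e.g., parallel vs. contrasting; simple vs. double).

phrase group

The second phrase closes with a half cadence, which is not stronger than the first phrase's imperfect authentic cadence; without a weak→strong cadential pair there is no antecedent–consequent relationship, so this is a phrase group rather than a period.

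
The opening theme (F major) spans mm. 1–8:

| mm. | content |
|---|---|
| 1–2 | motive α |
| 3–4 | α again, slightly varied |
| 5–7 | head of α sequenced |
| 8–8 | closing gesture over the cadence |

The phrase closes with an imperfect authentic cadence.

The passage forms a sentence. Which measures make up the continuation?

measures 5–8

After the presentation (mm. 1–4), the continuation covers the fragmentation through the cadence: bars 5–8.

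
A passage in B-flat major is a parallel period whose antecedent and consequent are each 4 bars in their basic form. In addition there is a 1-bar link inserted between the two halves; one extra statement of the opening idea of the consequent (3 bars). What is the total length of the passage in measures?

12 measures

Basic parallel period: 4 + 4 = 8 bars.
8 (basic form) + 1 (link) + 3 (extra statement) = 12.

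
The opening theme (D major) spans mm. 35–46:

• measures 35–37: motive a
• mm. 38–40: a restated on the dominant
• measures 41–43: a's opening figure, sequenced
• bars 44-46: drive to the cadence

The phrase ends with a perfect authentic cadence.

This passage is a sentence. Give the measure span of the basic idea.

measures 35–37

The presentation of a sentence is the basic idea (bars 35–37) plus its repetition (measures 38–40); the basic idea is therefore bars 35-37.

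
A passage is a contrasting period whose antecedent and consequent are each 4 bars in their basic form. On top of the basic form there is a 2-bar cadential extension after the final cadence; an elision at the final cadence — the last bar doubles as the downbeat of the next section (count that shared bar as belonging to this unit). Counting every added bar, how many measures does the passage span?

Basic contrasting period: 4 + 4 = 8 bars.
8 (basic form) + 2 (cadential extension) = 10.
The elision shares a bar with the next section but does not change this unit's count.

10 measures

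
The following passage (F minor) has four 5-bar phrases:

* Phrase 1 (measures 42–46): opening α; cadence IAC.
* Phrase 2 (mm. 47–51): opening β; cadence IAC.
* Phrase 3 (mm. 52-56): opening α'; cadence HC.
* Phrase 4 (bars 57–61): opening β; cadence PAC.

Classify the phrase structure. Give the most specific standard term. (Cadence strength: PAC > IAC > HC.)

Four phrases in two halves: the first half (bars 42–51) ends with an imperfect authentic cadence, the second (mm. 52-61) with a perfect authentic cadence — a large antecedent–consequent pair, i.e. a double period.
Phrase 3 begins with the same material as phrase 1, making it parallel.

parallel double period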